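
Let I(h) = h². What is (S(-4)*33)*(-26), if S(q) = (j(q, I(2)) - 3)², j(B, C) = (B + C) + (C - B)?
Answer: -21450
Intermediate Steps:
j(B, C) = 2*C
S(q) = 25 (S(q) = (2*2² - 3)² = (2*4 - 3)² = (8 - 3)² = 5² = 25)
(S(-4)*33)*(-26) = (25*33)*(-26) = 825*(-26) = -21450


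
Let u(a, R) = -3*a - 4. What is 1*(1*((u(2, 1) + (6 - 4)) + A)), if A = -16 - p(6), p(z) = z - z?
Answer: -24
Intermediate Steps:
u(a, R) = -4 - 3*a
p(z) = 0
A = -16 (A = -16 - 1*0 = -16 + 0 = -16)
1*(1*((u(2, 1) + (6 - 4)) + A)) = 1*(1*(((-4 - 3*2) + (6 - 4)) - 16)) = 1*(1*(((-4 - 6) + 2) - 16)) = 1*(1*((-10 + 2) - 16)) = 1*(1*(-8 - 16)) = 1*(1*(-24)) = 1*(-24) = -24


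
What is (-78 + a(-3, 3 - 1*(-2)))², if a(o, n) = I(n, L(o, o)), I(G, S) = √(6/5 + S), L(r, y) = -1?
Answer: (390 - √5)²/25 ≈ 6014.4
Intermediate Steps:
I(G, S) = √(6/5 + S) (I(G, S) = √(6*(⅕) + S) = √(6/5 + S))
a(o, n) = √5/5 (a(o, n) = √(30 + 25*(-1))/5 = √(30 - 25)/5 = √5/5)
(-78 + a(-3, 3 - 1*(-2)))² = (-78 + √5/5)²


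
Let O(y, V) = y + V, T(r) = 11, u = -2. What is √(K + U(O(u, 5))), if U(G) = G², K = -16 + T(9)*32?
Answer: √345 ≈ 18.574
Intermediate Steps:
K = 336 (K = -16 + 11*32 = -16 + 352 = 336)
O(y, V) = V + y
√(K + U(O(u, 5))) = √(336 + (5 - 2)²) = √(336 + 3²) = √(336 + 9) = √345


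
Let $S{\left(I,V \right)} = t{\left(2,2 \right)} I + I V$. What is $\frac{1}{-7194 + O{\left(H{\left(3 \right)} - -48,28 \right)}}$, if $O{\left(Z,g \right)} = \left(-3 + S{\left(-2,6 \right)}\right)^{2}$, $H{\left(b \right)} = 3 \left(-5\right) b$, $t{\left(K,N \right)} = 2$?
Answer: $- \frac{1}{6833} \approx -0.00014635$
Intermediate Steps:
$S{\left(I,V \right)} = 2 I + I V$
$H{\left(b \right)} = - 15 b$
$O{\left(Z,g \right)} = 361$ ($O{\left(Z,g \right)} = \left(-3 - 2 \left(2 + 6\right)\right)^{2} = \left(-3 - 16\right)^{2} = \left(-19\right)^{2} = 361$)
$\frac{1}{-7194 + O{\left(H{\left(3 \right)} - -48,28 \right)}} = \frac{1}{-7194 + 361} = \frac{1}{-6833} = - \frac{1}{6833}$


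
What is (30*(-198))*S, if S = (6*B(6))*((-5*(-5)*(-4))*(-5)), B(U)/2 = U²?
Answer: -1283040000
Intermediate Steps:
B(U) = 2*U²
S = 216000 (S = (6*(2*6²))*((-5*(-5)*(-4))*(-5)) = (6*(2*36))*((25*(-4))*(-5)) = (6*72)*(-100*(-5)) = 432*500 = 216000)
(30*(-198))*S = (30*(-198))*216000 = -5940*216000 = -1283040000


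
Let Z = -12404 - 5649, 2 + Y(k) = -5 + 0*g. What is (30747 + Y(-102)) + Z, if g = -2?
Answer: 12687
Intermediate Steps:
Y(k) = -7 (Y(k) = -2 + (-5 + 0*(-2)) = -2 + (-5 + 0) = -2 - 5 = -7)
Z = -18053
(30747 + Y(-102)) + Z = (30747 - 7) - 18053 = 30740 - 18053 = 12687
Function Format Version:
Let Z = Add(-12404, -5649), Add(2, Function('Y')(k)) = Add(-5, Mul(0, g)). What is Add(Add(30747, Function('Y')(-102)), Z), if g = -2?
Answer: 12687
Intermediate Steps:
Function('Y')(k) = -7 (Function('Y')(k) = Add(-2, Add(-5, Mul(0, -2))) = Add(-2, Add(-5, 0)) = Add(-2, -5) = -7)
Z = -18053
Add(Add(30747, Function('Y')(-102)), Z) = Add(Add(30747, -7), -18053) = Add(30740, -18053) = 12687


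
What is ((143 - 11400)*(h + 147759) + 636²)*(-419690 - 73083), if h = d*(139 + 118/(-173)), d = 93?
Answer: 154107958498370760/173 ≈ 8.9080e+14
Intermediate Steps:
h = 2225397/173 (h = 93*(139 + 118/(-173)) = 93*(139 + 118*(-1/173)) = 93*(139 - 118/173) = 93*(23929/173) = 2225397/173 ≈ 12864.)
((143 - 11400)*(h + 147759) + 636²)*(-419690 - 73083) = ((143 - 11400)*(2225397/173 + 147759) + 636²)*(-419690 - 73083) = (-11257*27787704/173 + 404496)*(-492773) = (-312806183928/173 + 404496)*(-492773) = -312736206120/173*(-492773) = 154107958498370760/173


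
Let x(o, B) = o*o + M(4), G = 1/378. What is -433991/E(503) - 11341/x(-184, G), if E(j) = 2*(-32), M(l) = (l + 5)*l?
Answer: 3677024287/542272 ≈ 6780.8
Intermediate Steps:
M(l) = l*(5 + l) (M(l) = (5 + l)*l = l*(5 + l))
G = 1/378 ≈ 0.0026455
x(o, B) = 36 + o**2 (x(o, B) = o*o + 4*(5 + 4) = o**2 + 4*9 = o**2 + 36 = 36 + o**2)
E(j) = -64
-433991/E(503) - 11341/x(-184, G) = -433991/(-64) - 11341/(36 + (-184)**2) = -433991*(-1/64) - 11341/(36 + 33856) = 433991/64 - 11341/33892 = 3677024287/542272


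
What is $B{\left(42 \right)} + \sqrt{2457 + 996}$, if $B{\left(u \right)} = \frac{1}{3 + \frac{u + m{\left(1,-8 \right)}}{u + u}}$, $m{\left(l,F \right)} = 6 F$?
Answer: $\frac{14}{41} + \sqrt{3453} \approx 59.104$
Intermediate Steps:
$B{\left(u \right)} = \frac{1}{3 + \frac{-48 + u}{2 u}}$ ($B{\left(u \right)} = \frac{1}{3 + \frac{u + 6 \left(-8\right)}{u + u}} = \frac{1}{3 + \frac{u - 48}{2 u}} = \frac{1}{3 + \left(-48 + u\right) \frac{1}{2 u}} = \frac{1}{3 + \frac{-48 + u}{2 u}}$)
$B{\left(42 \right)} + \sqrt{2457 + 996} = 2 \cdot 42 \frac{1}{-48 + 7 \cdot 42} + \sqrt{2457 + 996} = 2 \cdot 42 \frac{1}{-48 + 294} + \sqrt{3453} = 2 \cdot 42 \cdot \frac{1}{246} + \sqrt{3453} = \frac{14}{41} + \sqrt{3453}$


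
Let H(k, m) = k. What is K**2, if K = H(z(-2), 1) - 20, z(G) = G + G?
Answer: 576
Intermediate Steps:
z(G) = 2*G
K = -24 (K = 2*(-2) - 20 = -4 - 20 = -24)
K**2 = (-24)**2 = 576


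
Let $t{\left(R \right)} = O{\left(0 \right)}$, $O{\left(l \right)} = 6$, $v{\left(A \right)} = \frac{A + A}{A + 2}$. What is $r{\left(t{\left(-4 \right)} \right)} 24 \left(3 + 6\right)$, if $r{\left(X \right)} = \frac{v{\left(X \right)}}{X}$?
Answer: $54$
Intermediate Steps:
$v{\left(A \right)} = \frac{2 A}{2 + A}$
$t{\left(R \right)} = 6$
$r{\left(X \right)} = \frac{2}{2 + X}$ ($r{\left(X \right)} = \frac{2 X \frac{1}{2 + X}}{X} = \frac{2}{2 + X}$)
$r{\left(t{\left(-4 \right)} \right)} 24 \left(3 + 6\right) = \frac{2}{2 + 6} \cdot 24 \left(3 + 6\right) = \frac{2}{8} \cdot 24 \cdot 9 = 2 \cdot \frac{1}{8} \cdot 24 \cdot 9 = \frac{1}{4} \cdot 24 \cdot 9 = 6 \cdot 9 = 54$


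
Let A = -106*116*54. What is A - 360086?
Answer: -1024070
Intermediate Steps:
A = -663984 (A = -12296*54 = -663984)
A - 360086 = -663984 - 360086 = -1024070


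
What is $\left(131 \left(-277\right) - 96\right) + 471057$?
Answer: $434674$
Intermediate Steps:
$\left(131 \left(-277\right) - 96\right) + 471057 = \left(-36287 - 96\right) + 471057 = -36383 + 471057 = 434674$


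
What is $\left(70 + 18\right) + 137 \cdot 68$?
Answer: $9404$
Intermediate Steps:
$\left(70 + 18\right) + 137 \cdot 68 = 88 + 9316 = 9404$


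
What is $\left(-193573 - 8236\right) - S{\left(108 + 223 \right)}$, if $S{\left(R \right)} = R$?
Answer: $-202140$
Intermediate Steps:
$\left(-193573 - 8236\right) - S{\left(108 + 223 \right)} = \left(-193573 - 8236\right) - \left(108 + 223\right) = -201809 - 331 = -202140$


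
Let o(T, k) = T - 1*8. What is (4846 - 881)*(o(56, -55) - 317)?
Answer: -1066585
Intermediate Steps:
o(T, k) = -8 + T (o(T, k) = T - 8 = -8 + T)
(4846 - 881)*(o(56, -55) - 317) = (4846 - 881)*((-8 + 56) - 317) = 3965*(48 - 317) = 3965*(-269) = -1066585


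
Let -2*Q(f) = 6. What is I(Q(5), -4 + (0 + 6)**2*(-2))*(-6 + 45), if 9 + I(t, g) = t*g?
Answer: 8541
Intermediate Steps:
Q(f) = -3 (Q(f) = -1/2*6 = -3)
I(t, g) = -9 + g*t (I(t, g) = -9 + t*g = -9 + g*t)
I(Q(5), -4 + (0 + 6)**2*(-2))*(-6 + 45) = (-9 + (-4 + (0 + 6)**2*(-2))*(-3))*(-6 + 45) = (-9 + (-4 + 6**2*(-2))*(-3))*39 = (-9 + (-4 + 36*(-2))*(-3))*39 = (-9 + (-4 - 72)*(-3))*39 = (-9 - 76*(-3))*39 = (-9 + 228)*39 = 219*39 = 8541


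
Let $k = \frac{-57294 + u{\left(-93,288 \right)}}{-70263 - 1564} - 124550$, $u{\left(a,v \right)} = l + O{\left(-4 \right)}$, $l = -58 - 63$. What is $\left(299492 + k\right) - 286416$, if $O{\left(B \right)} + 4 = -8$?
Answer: $- \frac{8006785571}{71827} \approx -1.1147 \cdot 10^{5}$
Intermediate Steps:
$O{\left(B \right)} = -12$ ($O{\left(B \right)} = -4 - 8 = -12$)
$l = -121$
$u{\left(a,v \right)} = -133$ ($u{\left(a,v \right)} = -121 - 12 = -133$)
$k = - \frac{8945995423}{71827}$ ($k = \frac{-57294 - 133}{-70263 - 1564} - 124550 = - \frac{57427}{-71827} - 124550 = \left(-57427\right) \left(- \frac{1}{71827}\right) - 124550 = \frac{57427}{71827} - 124550 = - \frac{8945995423}{71827} \approx -1.2455 \cdot 10^{5}$)
$\left(299492 + k\right) - 286416 = \left(299492 - \frac{8945995423}{71827}\right) - 286416 = \frac{12565616461}{71827} - 286416 = - \frac{8006785571}{71827}$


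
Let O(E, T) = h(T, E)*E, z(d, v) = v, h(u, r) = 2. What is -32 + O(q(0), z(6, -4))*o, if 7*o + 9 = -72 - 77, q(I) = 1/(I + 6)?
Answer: -830/21 ≈ -39.524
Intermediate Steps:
q(I) = 1/(6 + I)
O(E, T) = 2*E
o = -158/7 (o = -9/7 + (-72 - 77)/7 = -9/7 + (⅐)*(-149) = -9/7 - 149/7 = -158/7 ≈ -22.571)
-32 + O(q(0), z(6, -4))*o = -32 + (2/(6 + 0))*(-158/7) = -32 + (2/6)*(-158/7) = -32 + (2*(⅙))*(-158/7) = -32 + (⅓)*(-158/7) = -32 - 158/21 = -830/21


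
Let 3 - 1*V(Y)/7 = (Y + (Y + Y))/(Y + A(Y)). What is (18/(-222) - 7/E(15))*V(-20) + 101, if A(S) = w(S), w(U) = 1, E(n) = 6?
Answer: 143945/1406 ≈ 102.38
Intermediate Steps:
A(S) = 1
V(Y) = 21 - 21*Y/(1 + Y) (V(Y) = 21 - 7*(Y + (Y + Y))/(Y + 1) = 21 - 7*(Y + 2*Y)/(1 + Y) = 21 - 7*3*Y/(1 + Y) = 21 - 21*Y/(1 + Y))
(18/(-222) - 7/E(15))*V(-20) + 101 = (18/(-222) - 7/6)*(21/(1 - 20)) + 101 = (18*(-1/222) - 7*⅙)*(21/(-19)) + 101 = (-3/37 - 7/6)*(21*(-1/19)) + 101 = -277/222*(-21/19) + 101 = 1939/1406 + 101 = 143945/1406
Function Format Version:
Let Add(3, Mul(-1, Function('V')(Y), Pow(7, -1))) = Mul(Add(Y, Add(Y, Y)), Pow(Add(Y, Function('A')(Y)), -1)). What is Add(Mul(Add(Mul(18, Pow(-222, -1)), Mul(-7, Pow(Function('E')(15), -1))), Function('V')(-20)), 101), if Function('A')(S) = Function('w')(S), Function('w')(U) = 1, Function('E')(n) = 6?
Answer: Rational(143945, 1406) ≈ 102.38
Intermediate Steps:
Function('A')(S) = 1
Function('V')(Y) = Add(21, Mul(-21, Y, Pow(Add(1, Y), -1))) (Function('V')(Y) = Add(21, Mul(-7, Mul(Add(Y, Add(Y, Y)), Pow(Add(Y, 1), -1)))) = Add(21, Mul(-7, Mul(Add(Y, Mul(2, Y)), Pow(Add(1, Y), -1)))) = Add(21, Mul(-7, Mul(Mul(3, Y), Pow(Add(1, Y), -1)))) = Add(21, Mul(-7, Mul(3, Y, Pow(Add(1, Y), -1)))) = Add(21, Mul(-21, Y, Pow(Add(1, Y), -1))))
Add(Mul(Add(Mul(18, Pow(-222, -1)), Mul(-7, Pow(Function('E')(15), -1))), Function('V')(-20)), 101) = Add(Mul(Add(Mul(18, Pow(-222, -1)), Mul(-7, Pow(6, -1))), Mul(21, Pow(Add(1, -20), -1))), 101) = Add(Mul(Add(Mul(18, Rational(-1, 222)), Mul(-7, Rational(1, 6))), Mul(21, Pow(-19, -1))), 101) = Add(Mul(Add(Rational(-3, 37), Rational(-7, 6)), Mul(21, Rational(-1, 19))), 101) = Add(Mul(Rational(-277, 222), Rational(-21, 19)), 101) = Add(Rational(1939, 1406), 101) = Rational(143945, 1406)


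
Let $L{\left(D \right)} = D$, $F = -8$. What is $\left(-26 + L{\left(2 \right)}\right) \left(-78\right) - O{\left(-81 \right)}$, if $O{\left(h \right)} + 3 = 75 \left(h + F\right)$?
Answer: $8550$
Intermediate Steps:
$O{\left(h \right)} = -603 + 75 h$ ($O{\left(h \right)} = -3 + 75 \left(h - 8\right) = -3 + 75 \left(-8 + h\right) = -3 + \left(-600 + 75 h\right) = -603 + 75 h$)
$\left(-26 + L{\left(2 \right)}\right) \left(-78\right) - O{\left(-81 \right)} = \left(-26 + 2\right) \left(-78\right) - \left(-603 + 75 \left(-81\right)\right) = \left(-24\right) \left(-78\right) - \left(-603 - 6075\right) = 1872 - -6678 = 1872 + 6678 = 8550$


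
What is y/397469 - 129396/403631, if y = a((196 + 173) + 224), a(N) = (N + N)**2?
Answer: 516314851352/160430809939 ≈ 3.2183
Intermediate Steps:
a(N) = 4*N**2 (a(N) = (2*N)**2 = 4*N**2)
y = 1406596 (y = 4*((196 + 173) + 224)**2 = 4*(369 + 224)**2 = 4*593**2 = 4*351649 = 1406596)
y/397469 - 129396/403631 = 1406596/397469 - 129396/403631 = 516314851352/160430809939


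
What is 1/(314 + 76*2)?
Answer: 1/466 ≈ 0.0021459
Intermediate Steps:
1/(314 + 76*2) = 1/(314 + 152) = 1/466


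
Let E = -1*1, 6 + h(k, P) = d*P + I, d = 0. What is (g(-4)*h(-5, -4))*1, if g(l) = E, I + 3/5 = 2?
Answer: 23/5 ≈ 4.6000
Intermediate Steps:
I = 7/5 (I = -3/5 + 2 = 7/5 ≈ 1.4000)
h(k, P) = -23/5 (h(k, P) = -6 + (0*P + 7/5) = -6 + (0 + 7/5) = -6 + 7/5 = -23/5)
E = -1
g(l) = -1
(g(-4)*h(-5, -4))*1 = -1*(-23/5)*1 = (23/5)*1 = 23/5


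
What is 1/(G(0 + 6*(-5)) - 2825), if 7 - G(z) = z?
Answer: -1/2788 ≈ -0.00035868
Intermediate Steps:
G(z) = 7 - z
1/(G(0 + 6*(-5)) - 2825) = 1/((7 - (0 + 6*(-5))) - 2825) = 1/((7 - (0 - 30)) - 2825) = 1/((7 - 1*(-30)) - 2825) = 1/((7 + 30) - 2825) = 1/(37 - 2825) = 1/(-2788) = -1/2788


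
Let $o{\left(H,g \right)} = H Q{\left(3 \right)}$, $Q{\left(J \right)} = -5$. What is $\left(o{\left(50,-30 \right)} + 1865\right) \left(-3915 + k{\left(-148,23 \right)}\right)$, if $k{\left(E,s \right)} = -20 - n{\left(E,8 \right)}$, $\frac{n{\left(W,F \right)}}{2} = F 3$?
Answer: $-6432545$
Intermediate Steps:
$n{\left(W,F \right)} = 6 F$ ($n{\left(W,F \right)} = 2 F 3 = 2 \cdot 3 F = 6 F$)
$k{\left(E,s \right)} = -68$ ($k{\left(E,s \right)} = -20 - 6 \cdot 8 = -20 - 48 = -68$)
$o{\left(H,g \right)} = - 5 H$ ($o{\left(H,g \right)} = H \left(-5\right) = - 5 H$)
$\left(o{\left(50,-30 \right)} + 1865\right) \left(-3915 + k{\left(-148,23 \right)}\right) = \left(\left(-5\right) 50 + 1865\right) \left(-3915 - 68\right) = \left(-250 + 1865\right) \left(-3983\right) = 1615 \left(-3983\right) = -6432545$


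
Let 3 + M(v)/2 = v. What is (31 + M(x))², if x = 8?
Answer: 1681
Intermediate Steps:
M(v) = -6 + 2*v
(31 + M(x))² = (31 + (-6 + 2*8))² = (31 + (-6 + 16))² = (31 + 10)² = 41² = 1681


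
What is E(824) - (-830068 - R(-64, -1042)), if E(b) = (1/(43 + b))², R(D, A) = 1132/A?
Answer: 325079079652439/391629969 ≈ 8.3007e+5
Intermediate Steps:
E(b) = (43 + b)⁻²
E(824) - (-830068 - R(-64, -1042)) = (43 + 824)⁻² - (-830068 - 1132/(-1042)) = 867⁻² - (-830068 - 1132*(-1)/1042) = 1/751689 - (-830068 - 1*(-566/521)) = 1/751689 - (-830068 + 566/521) = 1/751689 - 1*(-432464862/521) = 1/751689 + 432464862/521 = 325079079652439/391629969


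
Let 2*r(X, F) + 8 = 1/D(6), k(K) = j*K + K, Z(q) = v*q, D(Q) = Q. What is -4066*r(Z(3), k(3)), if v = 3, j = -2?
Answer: 95551/6 ≈ 15925.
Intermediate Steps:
Z(q) = 3*q
k(K) = -K (k(K) = -2*K + K = -K)
r(X, F) = -47/12 (r(X, F) = -4 + (1/2)/6 = -4 + (1/2)*(1/6) = -4 + 1/12 = -47/12)
-4066*r(Z(3), k(3)) = -4066*(-47/12) = 95551/6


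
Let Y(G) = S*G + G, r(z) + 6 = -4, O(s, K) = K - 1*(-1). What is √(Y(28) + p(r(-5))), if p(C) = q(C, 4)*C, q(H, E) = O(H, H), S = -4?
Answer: √6 ≈ 2.4495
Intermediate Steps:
O(s, K) = 1 + K (O(s, K) = K + 1 = 1 + K)
r(z) = -10 (r(z) = -6 - 4 = -10)
q(H, E) = 1 + H
Y(G) = -3*G (Y(G) = -4*G + G = -3*G)
p(C) = C*(1 + C) (p(C) = (1 + C)*C = C*(1 + C))
√(Y(28) + p(r(-5))) = √(-3*28 - 10*(1 - 10)) = √(-84 - 10*(-9)) = √(-84 + 90) = √6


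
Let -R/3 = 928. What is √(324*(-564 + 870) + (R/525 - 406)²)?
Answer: 2*√2054279371/175 ≈ 517.99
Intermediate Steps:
R = -2784 (R = -3*928 = -2784)
√(324*(-564 + 870) + (R/525 - 406)²) = √(324*(-564 + 870) + (-2784/525 - 406)²) = √(324*306 + (-2784*1/525 - 406)²) = √(99144 + (-928/175 - 406)²) = √(99144 + (-71978/175)²) = √(99144 + 5180832484/30625) = √(8217117484/30625) = 2*√2054279371/175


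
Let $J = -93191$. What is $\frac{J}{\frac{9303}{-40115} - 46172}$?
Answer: $\frac{534050995}{264599869} \approx 2.0183$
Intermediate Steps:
$\frac{J}{\frac{9303}{-40115} - 46172} = - \frac{93191}{\frac{9303}{-40115} - 46172} = - \frac{93191}{9303 \left(- \frac{1}{40115}\right) - 46172} = - \frac{93191}{- \frac{9303}{40115} - 46172} = - \frac{93191}{- \frac{1852199083}{40115}} = \left(-93191\right) \left(- \frac{40115}{1852199083}\right) = \frac{534050995}{264599869}$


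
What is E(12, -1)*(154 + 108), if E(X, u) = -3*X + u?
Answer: -9694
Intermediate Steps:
E(X, u) = u - 3*X
E(12, -1)*(154 + 108) = (-1 - 3*12)*(154 + 108) = (-1 - 36)*262 = -37*262 = -9694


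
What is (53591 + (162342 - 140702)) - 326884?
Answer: -251653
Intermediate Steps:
(53591 + (162342 - 140702)) - 326884 = (53591 + 21640) - 326884 = 75231 - 326884 = -251653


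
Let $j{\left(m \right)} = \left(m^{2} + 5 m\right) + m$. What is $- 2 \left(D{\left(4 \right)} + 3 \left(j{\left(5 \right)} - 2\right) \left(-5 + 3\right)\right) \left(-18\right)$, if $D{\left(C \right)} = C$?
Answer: $-11304$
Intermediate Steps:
$j{\left(m \right)} = m^{2} + 6 m$
$- 2 \left(D{\left(4 \right)} + 3 \left(j{\left(5 \right)} - 2\right) \left(-5 + 3\right)\right) \left(-18\right) = - 2 \left(4 + 3 \left(5 \left(6 + 5\right) - 2\right) \left(-5 + 3\right)\right) \left(-18\right) = - 2 \left(4 + 3 \left(5 \cdot 11 - 2\right) \left(-2\right)\right) \left(-18\right) = - 2 \left(4 + 3 \left(55 - 2\right) \left(-2\right)\right) \left(-18\right) = - 2 \left(4 + 3 \cdot 53 \left(-2\right)\right) \left(-18\right) = - 2 \left(4 + 3 \left(-106\right)\right) \left(-18\right) = - 2 \left(4 - 318\right) \left(-18\right) = \left(-2\right) \left(-314\right) \left(-18\right) = 628 \left(-18\right) = -11304$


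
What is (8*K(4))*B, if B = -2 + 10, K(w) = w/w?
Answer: 64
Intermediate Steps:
K(w) = 1
B = 8
(8*K(4))*B = (8*1)*8 = 8*8 = 64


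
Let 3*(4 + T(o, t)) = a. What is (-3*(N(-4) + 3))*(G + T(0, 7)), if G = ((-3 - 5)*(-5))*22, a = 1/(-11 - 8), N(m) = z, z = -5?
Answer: 99862/19 ≈ 5255.9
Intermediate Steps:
N(m) = -5
a = -1/19 (a = 1/(-19) = -1/19 ≈ -0.052632)
T(o, t) = -229/57 (T(o, t) = -4 + (⅓)*(-1/19) = -4 - 1/57 = -229/57)
G = 880 (G = -8*(-5)*22 = 40*22 = 880)
(-3*(N(-4) + 3))*(G + T(0, 7)) = (-3*(-5 + 3))*(880 - 229/57) = -3*(-2)*(49931/57) = 6*(49931/57) = 99862/19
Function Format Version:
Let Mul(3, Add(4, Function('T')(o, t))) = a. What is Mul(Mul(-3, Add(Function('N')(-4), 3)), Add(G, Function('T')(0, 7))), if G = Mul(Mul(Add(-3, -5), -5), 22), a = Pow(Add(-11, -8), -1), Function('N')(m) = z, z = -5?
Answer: Rational(99862, 19) ≈ 5255.9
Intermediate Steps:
Function('N')(m) = -5
a = Rational(-1, 19) (a = Pow(-19, -1) = Rational(-1, 19) ≈ -0.052632)
Function('T')(o, t) = Rational(-229, 57) (Function('T')(o, t) = Add(-4, Mul(Rational(1, 3), Rational(-1, 19))) = Add(-4, Rational(-1, 57)) = Rational(-229, 57))
G = 880 (G = Mul(Mul(-8, -5), 22) = Mul(40, 22) = 880)
Mul(Mul(-3, Add(Function('N')(-4), 3)), Add(G, Function('T')(0, 7))) = Mul(Mul(-3, Add(-5, 3)), Add(880, Rational(-229, 57))) = Mul(Mul(-3, -2), Rational(49931, 57)) = Mul(6, Rational(49931, 57)) = Rational(99862, 19)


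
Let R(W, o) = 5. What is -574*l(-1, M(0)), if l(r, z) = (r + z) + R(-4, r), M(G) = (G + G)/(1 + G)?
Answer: -2296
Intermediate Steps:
M(G) = 2*G/(1 + G) (M(G) = (2*G)/(1 + G) = 2*G/(1 + G))
l(r, z) = 5 + r + z (l(r, z) = (r + z) + 5 = 5 + r + z)
-574*l(-1, M(0)) = -574*(5 - 1 + 2*0/(1 + 0)) = -574*(5 - 1 + 2*0/1) = -574*(5 - 1 + 2*0*1) = -574*(5 - 1 + 0) = -574*4 = -2296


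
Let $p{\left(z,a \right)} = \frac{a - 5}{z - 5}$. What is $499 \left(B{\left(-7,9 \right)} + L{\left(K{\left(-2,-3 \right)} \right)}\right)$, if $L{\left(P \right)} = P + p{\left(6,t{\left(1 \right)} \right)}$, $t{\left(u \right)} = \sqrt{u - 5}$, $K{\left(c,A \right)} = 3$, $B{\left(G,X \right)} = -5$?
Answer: $-3493 + 998 i \approx -3493.0 + 998.0 i$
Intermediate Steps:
$t{\left(u \right)} = \sqrt{-5 + u}$
$p{\left(z,a \right)} = \frac{-5 + a}{-5 + z}$
$L{\left(P \right)} = -5 + P + 2 i$ ($L{\left(P \right)} = P + \frac{-5 + \sqrt{-5 + 1}}{-5 + 6} = P + \frac{-5 + \sqrt{-4}}{1} = P + 1 \left(-5 + 2 i\right) = P - \left(5 - 2 i\right) = -5 + P + 2 i$)
$499 \left(B{\left(-7,9 \right)} + L{\left(K{\left(-2,-3 \right)} \right)}\right) = 499 \left(-5 + \left(-5 + 3 + 2 i\right)\right) = 499 \left(-5 - \left(2 - 2 i\right)\right) = 499 \left(-7 + 2 i\right) = -3493 + 998 i$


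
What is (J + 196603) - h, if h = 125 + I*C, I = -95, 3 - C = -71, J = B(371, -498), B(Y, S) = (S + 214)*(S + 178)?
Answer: 294388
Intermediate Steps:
B(Y, S) = (178 + S)*(214 + S) (B(Y, S) = (214 + S)*(178 + S) = (178 + S)*(214 + S))
J = 90880 (J = 38092 + (-498)² + 392*(-498) = 38092 + 248004 - 195216 = 90880)
C = 74 (C = 3 - 1*(-71) = 3 + 71 = 74)
h = -6905 (h = 125 - 95*74 = 125 - 7030 = -6905)
(J + 196603) - h = (90880 + 196603) - 1*(-6905) = 287483 + 6905 = 294388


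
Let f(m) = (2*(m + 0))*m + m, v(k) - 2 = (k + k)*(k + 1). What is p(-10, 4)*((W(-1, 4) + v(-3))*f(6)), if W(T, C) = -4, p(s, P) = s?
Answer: -7800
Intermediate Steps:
v(k) = 2 + 2*k*(1 + k) (v(k) = 2 + (k + k)*(k + 1) = 2 + (2*k)*(1 + k) = 2 + 2*k*(1 + k))
f(m) = m + 2*m² (f(m) = (2*m)*m + m = 2*m² + m = m + 2*m²)
p(-10, 4)*((W(-1, 4) + v(-3))*f(6)) = -10*(-4 + (2 + 2*(-3) + 2*(-3)²))*6*(1 + 2*6) = -10*(-4 + (2 - 6 + 2*9))*6*(1 + 12) = -10*(-4 + (2 - 6 + 18))*6*13 = -10*(-4 + 14)*78 = -100*78 = -10*780 = -7800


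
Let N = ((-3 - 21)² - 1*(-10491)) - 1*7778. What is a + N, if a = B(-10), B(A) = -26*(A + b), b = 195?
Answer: -1521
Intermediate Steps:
B(A) = -5070 - 26*A (B(A) = -26*(A + 195) = -26*(195 + A) = -5070 - 26*A)
a = -4810 (a = -5070 - 26*(-10) = -5070 + 260 = -4810)
N = 3289 (N = ((-24)² + 10491) - 7778 = (576 + 10491) - 7778 = 11067 - 7778 = 3289)
a + N = -4810 + 3289 = -1521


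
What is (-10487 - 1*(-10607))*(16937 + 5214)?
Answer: 2658120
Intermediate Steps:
(-10487 - 1*(-10607))*(16937 + 5214) = (-10487 + 10607)*22151 = 120*22151 = 2658120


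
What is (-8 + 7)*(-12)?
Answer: 12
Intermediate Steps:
(-8 + 7)*(-12) = -1*(-12) = 12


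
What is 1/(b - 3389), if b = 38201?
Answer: 1/34812 ≈ 2.8726e-5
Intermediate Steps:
1/(b - 3389) = 1/(38201 - 3389) = 1/34812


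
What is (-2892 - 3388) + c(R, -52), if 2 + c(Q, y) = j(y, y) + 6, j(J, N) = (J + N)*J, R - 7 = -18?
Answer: -868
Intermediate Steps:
R = -11 (R = 7 - 18 = -11)
j(J, N) = J*(J + N)
c(Q, y) = 4 + 2*y² (c(Q, y) = -2 + (y*(y + y) + 6) = -2 + (y*(2*y) + 6) = -2 + (2*y² + 6) = -2 + (6 + 2*y²) = 4 + 2*y²)
(-2892 - 3388) + c(R, -52) = (-2892 - 3388) + (4 + 2*(-52)²) = -6280 + (4 + 2*2704) = -6280 + (4 + 5408) = -6280 + 5412 = -868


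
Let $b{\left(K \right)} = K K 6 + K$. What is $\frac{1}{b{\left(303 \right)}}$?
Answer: $\frac{1}{551157} \approx 1.8144 \cdot 10^{-6}$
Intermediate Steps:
$b{\left(K \right)} = K + 6 K^{2}$ ($b{\left(K \right)} = K^{2} \cdot 6 + K = 6 K^{2} + K = K + 6 K^{2}$)
$\frac{1}{b{\left(303 \right)}} = \frac{1}{303 \left(1 + 6 \cdot 303\right)} = \frac{1}{303 \left(1 + 1818\right)} = \frac{1}{303 \cdot 1819} = \frac{1}{551157}$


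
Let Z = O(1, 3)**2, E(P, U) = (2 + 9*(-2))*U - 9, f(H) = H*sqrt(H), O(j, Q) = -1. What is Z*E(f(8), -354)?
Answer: 5655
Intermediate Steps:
f(H) = H**(3/2)
E(P, U) = -9 - 16*U (E(P, U) = (2 - 18)*U - 9 = -16*U - 9 = -9 - 16*U)
Z = 1 (Z = (-1)**2 = 1)
Z*E(f(8), -354) = 1*(-9 - 16*(-354)) = 1*(-9 + 5664) = 1*5655 = 5655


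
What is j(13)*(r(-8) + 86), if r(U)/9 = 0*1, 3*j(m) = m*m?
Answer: 14534/3 ≈ 4844.7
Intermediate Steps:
j(m) = m²/3 (j(m) = (m*m)/3 = m²/3)
r(U) = 0 (r(U) = 9*(0*1) = 9*0 = 0)
j(13)*(r(-8) + 86) = ((⅓)*13²)*(0 + 86) = ((⅓)*169)*86 = (169/3)*86 = 14534/3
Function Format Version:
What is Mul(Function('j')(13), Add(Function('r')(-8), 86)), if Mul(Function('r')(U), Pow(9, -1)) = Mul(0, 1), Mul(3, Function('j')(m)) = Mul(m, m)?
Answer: Rational(14534, 3) ≈ 4844.7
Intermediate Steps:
Function('j')(m) = Mul(Rational(1, 3), Pow(m, 2)) (Function('j')(m) = Mul(Rational(1, 3), Mul(m, m)) = Mul(Rational(1, 3), Pow(m, 2)))
Function('r')(U) = 0 (Function('r')(U) = Mul(9, Mul(0, 1)) = Mul(9, 0) = 0)
Mul(Function('j')(13), Add(Function('r')(-8), 86)) = Mul(Mul(Rational(1, 3), Pow(13, 2)), Add(0, 86)) = Mul(Mul(Rational(1, 3), 169), 86) = Mul(Rational(169, 3), 86) = Rational(14534, 3)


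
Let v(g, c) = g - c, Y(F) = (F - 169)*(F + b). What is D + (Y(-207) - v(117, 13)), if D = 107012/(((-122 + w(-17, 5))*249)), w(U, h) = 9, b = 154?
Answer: 557680876/28137 ≈ 19820.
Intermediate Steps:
Y(F) = (-169 + F)*(154 + F) (Y(F) = (F - 169)*(F + 154) = (-169 + F)*(154 + F))
D = -107012/28137 (D = 107012/(((-122 + 9)*249)) = 107012/((-113*249)) = 107012/(-28137) = 107012*(-1/28137) = -107012/28137 ≈ -3.8032)
D + (Y(-207) - v(117, 13)) = -107012/28137 + ((-26026 + (-207)**2 - 15*(-207)) - (117 - 1*13)) = -107012/28137 + ((-26026 + 42849 + 3105) - (117 - 13)) = -107012/28137 + (19928 - 1*104) = -107012/28137 + (19928 - 104) = -107012/28137 + 19824 = 557680876/28137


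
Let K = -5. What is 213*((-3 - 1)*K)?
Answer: 4260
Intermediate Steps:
213*((-3 - 1)*K) = 213*((-3 - 1)*(-5)) = 213*(-4*(-5)) = 213*20 = 4260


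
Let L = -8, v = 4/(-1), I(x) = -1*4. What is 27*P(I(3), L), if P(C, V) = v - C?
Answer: 0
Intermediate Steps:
I(x) = -4
v = -4 (v = 4*(-1) = -4)
P(C, V) = -4 - C
27*P(I(3), L) = 27*(-4 - 1*(-4)) = 27*(-4 + 4) = 27*0 = 0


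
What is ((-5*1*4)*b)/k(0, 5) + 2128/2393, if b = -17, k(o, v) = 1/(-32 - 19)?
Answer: -41492492/2393 ≈ -17339.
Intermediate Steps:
k(o, v) = -1/51 (k(o, v) = 1/(-51) = -1/51)
((-5*1*4)*b)/k(0, 5) + 2128/2393 = ((-5*1*4)*(-17))/(-1/51) + 2128/2393 = (-5*4*(-17))*(-51) + 2128*(1/2393) = -20*(-17)*(-51) + 2128/2393 = 340*(-51) + 2128/2393 = -17340 + 2128/2393 = -41492492/2393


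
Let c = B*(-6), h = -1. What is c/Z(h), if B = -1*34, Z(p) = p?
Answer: -204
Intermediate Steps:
B = -34
c = 204 (c = -34*(-6) = 204)
c/Z(h) = 204/(-1) = 204*(-1) = -204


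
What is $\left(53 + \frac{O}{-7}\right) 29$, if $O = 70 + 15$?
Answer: $\frac{8294}{7} \approx 1184.9$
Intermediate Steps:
$O = 85$
$\left(53 + \frac{O}{-7}\right) 29 = \left(53 + \frac{85}{-7}\right) 29 = \left(53 + 85 \left(- \frac{1}{7}\right)\right) 29 = \left(53 - \frac{85}{7}\right) 29 = \frac{286}{7} \cdot 29 = \frac{8294}{7}$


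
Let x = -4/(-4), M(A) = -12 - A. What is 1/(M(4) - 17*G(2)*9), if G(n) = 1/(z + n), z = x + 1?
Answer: -4/217 ≈ -0.018433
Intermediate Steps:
x = 1 (x = -4*(-1/4) = 1)
z = 2 (z = 1 + 1 = 2)
G(n) = 1/(2 + n)
1/(M(4) - 17*G(2)*9) = 1/((-12 - 1*4) - 17/(2 + 2)*9) = 1/((-12 - 4) - 17/4*9) = 1/(-16 - 17*1/4*9) = 1/(-16 - 17/4*9) = 1/(-16 - 153/4) = 1/(-217/4) = -4/217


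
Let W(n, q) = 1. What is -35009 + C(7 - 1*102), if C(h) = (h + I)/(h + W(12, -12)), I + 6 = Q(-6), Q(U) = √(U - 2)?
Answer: -3290745/94 - I*√2/47 ≈ -35008.0 - 0.03009*I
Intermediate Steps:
Q(U) = √(-2 + U)
I = -6 + 2*I*√2 (I = -6 + √(-2 - 6) = -6 + √(-8) = -6 + 2*I*√2 ≈ -6.0 + 2.8284*I)
C(h) = (-6 + h + 2*I*√2)/(1 + h) (C(h) = (h + (-6 + 2*I*√2))/(h + 1) = (-6 + h + 2*I*√2)/(1 + h))
-35009 + C(7 - 1*102) = -35009 + (-6 + (7 - 1*102) + 2*I*√2)/(1 + (7 - 1*102)) = -35009 + (-6 + (7 - 102) + 2*I*√2)/(1 + (7 - 102)) = -35009 + (-6 - 95 + 2*I*√2)/(1 - 95) = -35009 + (-101 + 2*I*√2)/(-94) = -35009 - (-101 + 2*I*√2)/94 = -35009 + (101/94 - I*√2/47) = -3290745/94 - I*√2/47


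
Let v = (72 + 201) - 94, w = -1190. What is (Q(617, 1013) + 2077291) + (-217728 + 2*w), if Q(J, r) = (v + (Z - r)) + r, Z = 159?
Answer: 1857521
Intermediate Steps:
v = 179 (v = 273 - 94 = 179)
Q(J, r) = 338 (Q(J, r) = (179 + (159 - r)) + r = (338 - r) + r = 338)
(Q(617, 1013) + 2077291) + (-217728 + 2*w) = (338 + 2077291) + (-217728 + 2*(-1190)) = 2077629 + (-217728 - 2380) = 2077629 - 220108 = 1857521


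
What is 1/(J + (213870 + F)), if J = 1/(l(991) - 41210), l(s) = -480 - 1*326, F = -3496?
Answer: 42016/8839073983 ≈ 4.7534e-6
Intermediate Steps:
l(s) = -806 (l(s) = -480 - 326 = -806)
J = -1/42016 (J = 1/(-806 - 41210) = 1/(-42016) = -1/42016 ≈ -2.3800e-5)
1/(J + (213870 + F)) = 1/(-1/42016 + (213870 - 3496)) = 1/(-1/42016 + 210374) = 1/(8839073983/42016) = 42016/8839073983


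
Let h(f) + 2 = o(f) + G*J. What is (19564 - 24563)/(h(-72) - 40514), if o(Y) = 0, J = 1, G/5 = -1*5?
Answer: 4999/40541 ≈ 0.12331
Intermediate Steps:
G = -25 (G = 5*(-1*5) = 5*(-5) = -25)
h(f) = -27 (h(f) = -2 + (0 - 25*1) = -2 + (0 - 25) = -2 - 25 = -27)
(19564 - 24563)/(h(-72) - 40514) = (19564 - 24563)/(-27 - 40514) = -4999/(-40541) = -4999*(-1/40541) = 4999/40541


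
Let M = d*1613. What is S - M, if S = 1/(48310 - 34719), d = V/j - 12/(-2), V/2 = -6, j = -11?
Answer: -1709938063/149501 ≈ -11438.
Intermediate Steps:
V = -12 (V = 2*(-6) = -12)
d = 78/11 (d = -12/(-11) - 12/(-2) = -12*(-1/11) - 12*(-½) = 12/11 + 6 = 78/11 ≈ 7.0909)
S = 1/13591 ≈ 7.3578e-5
M = 125814/11 (M = (78/11)*1613 = 125814/11 ≈ 11438.)
S - M = 1/13591 - 1*125814/11 = 1/13591 - 125814/11 = -1709938063/149501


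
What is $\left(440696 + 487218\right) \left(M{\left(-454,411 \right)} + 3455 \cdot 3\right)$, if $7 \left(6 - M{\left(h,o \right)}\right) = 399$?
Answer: $9570504996$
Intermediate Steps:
$M{\left(h,o \right)} = -51$ ($M{\left(h,o \right)} = 6 - 57 = -51$)
$\left(440696 + 487218\right) \left(M{\left(-454,411 \right)} + 3455 \cdot 3\right) = \left(440696 + 487218\right) \left(-51 + 3455 \cdot 3\right) = 927914 \left(-51 + 10365\right) = 927914 \cdot 10314 = 9570504996$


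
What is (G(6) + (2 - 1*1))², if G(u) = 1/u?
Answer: 49/36 ≈ 1.3611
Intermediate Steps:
(G(6) + (2 - 1*1))² = (1/6 + (2 - 1*1))² = (⅙ + (2 - 1))² = (⅙ + 1)² = (7/6)² = 49/36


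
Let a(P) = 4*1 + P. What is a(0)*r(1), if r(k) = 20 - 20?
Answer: 0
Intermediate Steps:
a(P) = 4 + P
r(k) = 0
a(0)*r(1) = (4 + 0)*0 = 4*0 = 0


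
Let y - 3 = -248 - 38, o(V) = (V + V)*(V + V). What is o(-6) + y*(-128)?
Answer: 36368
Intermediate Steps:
o(V) = 4*V² (o(V) = (2*V)*(2*V) = 4*V²)
y = -283 (y = 3 + (-248 - 38) = 3 - 286 = -283)
o(-6) + y*(-128) = 4*(-6)² - 283*(-128) = 4*36 + 36224 = 144 + 36224 = 36368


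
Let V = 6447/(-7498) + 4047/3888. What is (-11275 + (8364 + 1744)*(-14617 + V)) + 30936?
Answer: -179440617321485/1214676 ≈ -1.4773e+8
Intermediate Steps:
V = 879745/4858704 (V = 6447*(-1/7498) + 4047*(1/3888) = -6447/7498 + 1349/1296 = 879745/4858704 ≈ 0.18107)
(-11275 + (8364 + 1744)*(-14617 + V)) + 30936 = (-11275 + (8364 + 1744)*(-14617 + 879745/4858704)) + 30936 = (-11275 + 10108*(-71018796623/4858704)) + 30936 = (-11275 - 179464499066321/1214676) + 30936 = -179478194538221/1214676 + 30936 = -179440617321485/1214676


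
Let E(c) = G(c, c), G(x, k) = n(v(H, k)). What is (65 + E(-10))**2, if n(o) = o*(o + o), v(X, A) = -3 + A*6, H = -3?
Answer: 64048009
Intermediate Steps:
v(X, A) = -3 + 6*A
n(o) = 2*o**2 (n(o) = o*(2*o) = 2*o**2)
G(x, k) = 2*(-3 + 6*k)**2
E(c) = 18*(-1 + 2*c)**2
(65 + E(-10))**2 = (65 + 18*(-1 + 2*(-10))**2)**2 = (65 + 18*(-1 - 20)**2)**2 = (65 + 18*(-21)**2)**2 = (65 + 18*441)**2 = (65 + 7938)**2 = 8003**2 = 64048009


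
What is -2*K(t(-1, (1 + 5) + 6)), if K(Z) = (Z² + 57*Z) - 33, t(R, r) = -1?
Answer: 178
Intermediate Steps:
K(Z) = -33 + Z² + 57*Z
-2*K(t(-1, (1 + 5) + 6)) = -2*(-33 + (-1)² + 57*(-1)) = -2*(-33 + 1 - 57) = -2*(-89) = 178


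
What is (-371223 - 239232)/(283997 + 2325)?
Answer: -610455/286322 ≈ -2.1321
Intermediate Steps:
(-371223 - 239232)/(283997 + 2325) = -610455/286322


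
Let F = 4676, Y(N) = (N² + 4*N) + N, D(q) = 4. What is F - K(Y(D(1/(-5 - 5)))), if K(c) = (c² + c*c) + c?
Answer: 2048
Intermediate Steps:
Y(N) = N² + 5*N
K(c) = c + 2*c² (K(c) = (c² + c²) + c = 2*c² + c = c + 2*c²)
F - K(Y(D(1/(-5 - 5)))) = 4676 - 4*(5 + 4)*(1 + 2*(4*(5 + 4))) = 4676 - 4*9*(1 + 2*(4*9)) = 4676 - 36*(1 + 2*36) = 4676 - 36*(1 + 72) = 4676 - 36*73 = 4676 - 1*2628 = 4676 - 2628 = 2048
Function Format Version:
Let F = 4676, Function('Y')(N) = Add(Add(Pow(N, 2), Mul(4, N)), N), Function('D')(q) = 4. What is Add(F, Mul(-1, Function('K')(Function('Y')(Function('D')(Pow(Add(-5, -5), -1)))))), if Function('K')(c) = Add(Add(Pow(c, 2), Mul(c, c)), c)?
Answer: 2048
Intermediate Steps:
Function('Y')(N) = Add(Pow(N, 2), Mul(5, N))
Function('K')(c) = Add(c, Mul(2, Pow(c, 2))) (Function('K')(c) = Add(Add(Pow(c, 2), Pow(c, 2)), c) = Add(Mul(2, Pow(c, 2)), c) = Add(c, Mul(2, Pow(c, 2))))
Add(F, Mul(-1, Function('K')(Function('Y')(Function('D')(Pow(Add(-5, -5), -1)))))) = Add(4676, Mul(-1, Mul(Mul(4, Add(5, 4)), Add(1, Mul(2, Mul(4, Add(5, 4))))))) = Add(4676, Mul(-1, Mul(Mul(4, 9), Add(1, Mul(2, Mul(4, 9)))))) = Add(4676, Mul(-1, Mul(36, Add(1, Mul(2, 36))))) = Add(4676, Mul(-1, Mul(36, Add(1, 72)))) = Add(4676, Mul(-1, Mul(36, 73))) = Add(4676, Mul(-1, 2628)) = Add(4676, -2628) = 2048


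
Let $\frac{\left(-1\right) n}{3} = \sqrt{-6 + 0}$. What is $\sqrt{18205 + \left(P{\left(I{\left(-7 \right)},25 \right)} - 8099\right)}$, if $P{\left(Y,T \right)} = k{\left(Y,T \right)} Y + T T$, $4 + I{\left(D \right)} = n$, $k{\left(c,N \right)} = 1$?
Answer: $\sqrt{10727 - 3 i \sqrt{6}} \approx 103.57 - 0.0355 i$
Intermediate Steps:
$n = - 3 i \sqrt{6}$ ($n = - 3 \sqrt{-6 + 0} = - 3 \sqrt{-6} = - 3 i \sqrt{6} \approx - 7.3485 i$)
$I{\left(D \right)} = -4 - 3 i \sqrt{6}$
$P{\left(Y,T \right)} = Y + T^{2}$ ($P{\left(Y,T \right)} = 1 Y + T T = Y + T^{2}$)
$\sqrt{18205 + \left(P{\left(I{\left(-7 \right)},25 \right)} - 8099\right)} = \sqrt{18205 - \left(7478 + 3 i \sqrt{6}\right)} = \sqrt{10727 - 3 i \sqrt{6}}$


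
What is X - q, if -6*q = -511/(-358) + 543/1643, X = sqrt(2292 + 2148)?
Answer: 1033967/3529164 + 2*sqrt(1110) ≈ 66.926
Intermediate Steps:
X = 2*sqrt(1110) (X = sqrt(4440) = 2*sqrt(1110) ≈ 66.633)
q = -1033967/3529164 (q = -(-511/(-358) + 543/1643)/6 = -(-511*(-1/358) + 543*(1/1643))/6 = -(511/358 + 543/1643)/6 = -1/6*1033967/588194 = -1033967/3529164 ≈ -0.29298)
X - q = 2*sqrt(1110) - 1*(-1033967/3529164) = 2*sqrt(1110) + 1033967/3529164 = 1033967/3529164 + 2*sqrt(1110)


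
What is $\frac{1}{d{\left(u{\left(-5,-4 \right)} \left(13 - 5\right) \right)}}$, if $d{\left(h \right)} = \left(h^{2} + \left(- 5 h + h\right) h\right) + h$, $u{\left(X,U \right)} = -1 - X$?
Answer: $- \frac{1}{3040} \approx -0.00032895$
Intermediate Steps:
$d{\left(h \right)} = h - 3 h^{2}$ ($d{\left(h \right)} = \left(h^{2} + - 4 h h\right) + h = \left(h^{2} - 4 h^{2}\right) + h = - 3 h^{2} + h = h - 3 h^{2}$)
$\frac{1}{d{\left(u{\left(-5,-4 \right)} \left(13 - 5\right) \right)}} = \frac{1}{\left(-1 - -5\right) \left(13 - 5\right) \left(1 - 3 \left(-1 - -5\right) \left(13 - 5\right)\right)} = \frac{1}{\left(-1 + 5\right) 8 \left(1 - 3 \left(-1 + 5\right) 8\right)} = \frac{1}{4 \cdot 8 \left(1 - 3 \cdot 4 \cdot 8\right)} = \frac{1}{32 \left(1 - 96\right)} = \frac{1}{32 \left(-95\right)} = \frac{1}{-3040} = - \frac{1}{3040}$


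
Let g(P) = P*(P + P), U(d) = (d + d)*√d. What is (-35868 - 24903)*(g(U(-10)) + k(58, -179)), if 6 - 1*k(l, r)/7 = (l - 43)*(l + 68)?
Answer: 1287615948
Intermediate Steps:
U(d) = 2*d^(3/2) (U(d) = (2*d)*√d = 2*d^(3/2))
g(P) = 2*P² (g(P) = P*(2*P) = 2*P²)
k(l, r) = 42 - 7*(-43 + l)*(68 + l) (k(l, r) = 42 - 7*(l - 43)*(l + 68) = 42 - 7*(-43 + l)*(68 + l))
(-35868 - 24903)*(g(U(-10)) + k(58, -179)) = (-35868 - 24903)*(2*(2*(-10)^(3/2))² + (20510 - 175*58 - 7*58²)) = -60771*(2*(2*(-10*I*√10))² + (20510 - 10150 - 7*3364)) = -60771*(2*(-20*I*√10)² + (20510 - 10150 - 23548)) = -60771*(2*(-4000) - 13188) = -60771*(-8000 - 13188) = -60771*(-21188) = 1287615948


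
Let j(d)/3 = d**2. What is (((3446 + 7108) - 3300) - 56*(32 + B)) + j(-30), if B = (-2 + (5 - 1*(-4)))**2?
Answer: 5418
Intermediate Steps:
j(d) = 3*d**2
B = 49 (B = (-2 + (5 + 4))**2 = (-2 + 9)**2 = 7**2 = 49)
(((3446 + 7108) - 3300) - 56*(32 + B)) + j(-30) = (((3446 + 7108) - 3300) - 56*(32 + 49)) + 3*(-30)**2 = ((10554 - 3300) - 56*81) + 3*900 = (7254 - 4536) + 2700 = 2718 + 2700 = 5418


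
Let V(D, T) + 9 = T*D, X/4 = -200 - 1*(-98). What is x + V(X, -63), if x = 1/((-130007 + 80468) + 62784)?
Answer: 340330276/13245 ≈ 25695.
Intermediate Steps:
X = -408 (X = 4*(-200 - 1*(-98)) = 4*(-200 + 98) = 4*(-102) = -408)
V(D, T) = -9 + D*T (V(D, T) = -9 + T*D = -9 + D*T)
x = 1/13245 (x = 1/(-49539 + 62784) = 1/13245 ≈ 7.5500e-5)
x + V(X, -63) = 1/13245 + (-9 - 408*(-63)) = 1/13245 + (-9 + 25704) = 1/13245 + 25695 = 340330276/13245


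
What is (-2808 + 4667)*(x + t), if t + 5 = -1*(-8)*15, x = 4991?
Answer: 9492054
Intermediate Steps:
t = 115 (t = -5 - 1*(-8)*15 = -5 + 8*15 = -5 + 120 = 115)
(-2808 + 4667)*(x + t) = (-2808 + 4667)*(4991 + 115) = 1859*5106 = 9492054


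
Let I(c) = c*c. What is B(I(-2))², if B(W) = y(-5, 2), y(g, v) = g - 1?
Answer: 36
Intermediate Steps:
I(c) = c²
y(g, v) = -1 + g
B(W) = -6 (B(W) = -1 - 5 = -6)
B(I(-2))² = (-6)² = 36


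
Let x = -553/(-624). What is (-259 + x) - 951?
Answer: -754487/624 ≈ -1209.1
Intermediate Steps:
x = 553/624 (x = -553*(-1/624) = 553/624 ≈ 0.88622)
(-259 + x) - 951 = (-259 + 553/624) - 951 = -161063/624 - 951 = -754487/624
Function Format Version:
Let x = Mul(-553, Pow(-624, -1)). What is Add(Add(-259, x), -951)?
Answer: Rational(-754487, 624) ≈ -1209.1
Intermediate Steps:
x = Rational(553, 624) (x = Mul(-553, Rational(-1, 624)) = Rational(553, 624) ≈ 0.88622)
Add(Add(-259, x), -951) = Add(Add(-259, Rational(553, 624)), -951) = Add(Rational(-161063, 624), -951) = Rational(-754487, 624)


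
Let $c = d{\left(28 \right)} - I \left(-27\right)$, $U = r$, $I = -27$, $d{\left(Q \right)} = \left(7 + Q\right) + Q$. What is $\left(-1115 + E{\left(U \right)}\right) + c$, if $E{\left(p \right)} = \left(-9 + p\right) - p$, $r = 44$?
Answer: $-1790$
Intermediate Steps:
$d{\left(Q \right)} = 7 + 2 Q$
$U = 44$
$E{\left(p \right)} = -9$
$c = -666$ ($c = \left(7 + 2 \cdot 28\right) - \left(-27\right) \left(-27\right) = \left(7 + 56\right) - 729 = 63 - 729 = -666$)
$\left(-1115 + E{\left(U \right)}\right) + c = \left(-1115 - 9\right) - 666 = -1124 - 666 = -1790$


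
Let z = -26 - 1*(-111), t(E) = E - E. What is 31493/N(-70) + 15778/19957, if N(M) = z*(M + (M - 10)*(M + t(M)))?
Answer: 164182749/191444650 ≈ 0.85760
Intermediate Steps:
t(E) = 0
z = 85 (z = -26 + 111 = 85)
N(M) = 85*M + 85*M*(-10 + M) (N(M) = 85*(M + (M - 10)*(M + 0)) = 85*(M + (-10 + M)*M) = 85*(M + M*(-10 + M)) = 85*M + 85*M*(-10 + M))
31493/N(-70) + 15778/19957 = 31493/((85*(-70)*(-9 - 70))) + 15778/19957 = 31493/((85*(-70)*(-79))) + 15778*(1/19957) = 31493/470050 + 2254/2851 = 31493*(1/470050) + 2254/2851 = 4499/67150 + 2254/2851 = 164182749/191444650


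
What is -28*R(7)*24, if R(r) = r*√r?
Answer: -4704*√7 ≈ -12446.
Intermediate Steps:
R(r) = r^(3/2)
-28*R(7)*24 = -196*√7*24 = -4704*√7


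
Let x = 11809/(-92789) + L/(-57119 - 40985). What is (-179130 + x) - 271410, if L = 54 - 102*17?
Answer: -512656754091857/1137871507 ≈ -4.5054e+5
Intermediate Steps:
L = -1680 (L = 54 - 1734 = -1680)
x = -125328077/1137871507 (x = 11809/(-92789) - 1680/(-57119 - 40985) = 11809*(-1/92789) - 1680/(-98104) = -11809/92789 - 1680*(-1/98104) = -11809/92789 + 210/12263 = -125328077/1137871507 ≈ -0.11014)
(-179130 + x) - 271410 = (-179130 - 125328077/1137871507) - 271410 = -203827048376987/1137871507 - 271410 = -512656754091857/1137871507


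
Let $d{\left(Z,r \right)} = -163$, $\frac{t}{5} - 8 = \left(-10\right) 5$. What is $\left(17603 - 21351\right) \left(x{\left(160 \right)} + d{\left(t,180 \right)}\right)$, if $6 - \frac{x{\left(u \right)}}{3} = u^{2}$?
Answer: $288389860$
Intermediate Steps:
$t = -210$ ($t = 40 + 5 \left(\left(-10\right) 5\right) = 40 + 5 \left(-50\right) = 40 - 250 = -210$)
$x{\left(u \right)} = 18 - 3 u^{2}$
$\left(17603 - 21351\right) \left(x{\left(160 \right)} + d{\left(t,180 \right)}\right) = \left(17603 - 21351\right) \left(\left(18 - 3 \cdot 160^{2}\right) - 163\right) = - 3748 \left(\left(18 - 76800\right) - 163\right) = - 3748 \left(-76782 - 163\right) = \left(-3748\right) \left(-76945\right) = 288389860$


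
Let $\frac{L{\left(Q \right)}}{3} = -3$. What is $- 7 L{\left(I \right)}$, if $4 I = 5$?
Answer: $63$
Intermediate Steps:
$I = \frac{5}{4}$ ($I = \frac{1}{4} \cdot 5 = \frac{5}{4} \approx 1.25$)
$L{\left(Q \right)} = -9$ ($L{\left(Q \right)} = 3 \left(-3\right) = -9$)
$- 7 L{\left(I \right)} = \left(-7\right) \left(-9\right) = 63$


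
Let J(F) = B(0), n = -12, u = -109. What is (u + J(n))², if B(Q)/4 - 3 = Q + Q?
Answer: 9409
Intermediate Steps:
B(Q) = 12 + 8*Q (B(Q) = 12 + 4*(Q + Q) = 12 + 4*(2*Q) = 12 + 8*Q)
J(F) = 12 (J(F) = 12 + 8*0 = 12 + 0 = 12)
(u + J(n))² = (-109 + 12)² = (-97)² = 9409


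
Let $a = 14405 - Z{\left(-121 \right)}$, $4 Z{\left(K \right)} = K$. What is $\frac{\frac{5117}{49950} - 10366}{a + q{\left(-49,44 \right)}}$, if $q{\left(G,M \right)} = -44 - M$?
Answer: $- \frac{1035553166}{1433290275} \approx -0.7225$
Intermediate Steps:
$Z{\left(K \right)} = \frac{K}{4}$
$a = \frac{57741}{4}$ ($a = 14405 - \frac{1}{4} \left(-121\right) = 14405 - - \frac{121}{4} = 14405 + \frac{121}{4} = \frac{57741}{4} \approx 14435.0$)
$\frac{\frac{5117}{49950} - 10366}{a + q{\left(-49,44 \right)}} = \frac{\frac{5117}{49950} - 10366}{\frac{57741}{4} - 88} = - \frac{517776583}{49950 \cdot \frac{57389}{4}} = \left(- \frac{517776583}{49950}\right) \frac{4}{57389} = - \frac{1035553166}{1433290275}$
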